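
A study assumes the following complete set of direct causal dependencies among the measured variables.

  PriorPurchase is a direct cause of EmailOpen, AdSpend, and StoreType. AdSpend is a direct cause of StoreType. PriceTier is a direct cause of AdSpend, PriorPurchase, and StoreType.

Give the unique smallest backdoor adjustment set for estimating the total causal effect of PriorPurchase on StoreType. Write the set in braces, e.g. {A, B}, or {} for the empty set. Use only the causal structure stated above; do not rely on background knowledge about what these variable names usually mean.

{PriceTier}

Variables eligible for adjustment (non-descendants of PriorPurchase, excluding PriorPurchase and StoreType): {PriceTier}.
Backdoor paths from PriorPurchase to StoreType:
  P1: PriorPurchase <- PriceTier -> AdSpend -> StoreType
  P2: PriorPurchase <- PriceTier -> StoreType
The empty set is not sufficient: P1 (PriorPurchase <- PriceTier -> AdSpend -> StoreType) has no collider blocking it and no conditioned non-collider, so it is open.
Try {PriceTier}:
  P1: blocked at fork node PriceTier ∈ conditioning set.
  P2: blocked at fork node PriceTier ∈ conditioning set.
{PriceTier} contains no descendant of PriorPurchase and blocks every backdoor path.
{PriceTier} is the unique smallest valid adjustment set.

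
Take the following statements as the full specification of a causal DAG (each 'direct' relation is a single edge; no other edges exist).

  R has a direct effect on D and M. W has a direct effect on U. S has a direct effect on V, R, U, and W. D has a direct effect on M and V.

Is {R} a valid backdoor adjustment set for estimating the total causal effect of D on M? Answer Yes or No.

Backdoor paths from D to M (paths whose first edge points into D):
  P1: D <- R -> M
Condition 1 (no descendant of D in the set): holds — descendants of D are {M, V}; none are in {R}.
Condition 2 (every backdoor path blocked by {R}):
  P1: blocked at fork node R ∈ conditioning set.
{R} satisfies the backdoor criterion.

Yes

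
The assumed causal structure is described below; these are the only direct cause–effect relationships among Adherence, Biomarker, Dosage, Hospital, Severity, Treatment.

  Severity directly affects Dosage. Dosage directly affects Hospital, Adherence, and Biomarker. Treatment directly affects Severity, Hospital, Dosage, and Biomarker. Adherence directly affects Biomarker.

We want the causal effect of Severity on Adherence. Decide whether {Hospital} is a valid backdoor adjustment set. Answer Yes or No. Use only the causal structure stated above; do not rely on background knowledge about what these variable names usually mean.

No

Backdoor paths from Severity to Adherence (paths whose first edge points into Severity):
  P1: Severity <- Treatment -> Dosage -> Adherence
  P2: Severity <- Treatment -> Dosage -> Biomarker <- Adherence
  P3: Severity <- Treatment -> Hospital <- Dosage -> Adherence
  P4: Severity <- Treatment -> Hospital <- Dosage -> Biomarker <- Adherence
  P5: Severity <- Treatment -> Biomarker <- Dosage -> Adherence
  P6: Severity <- Treatment -> Biomarker <- Adherence
Condition 1 (no descendant of Severity in the set): FAILS — Hospital is a descendant of Severity.
Condition 2 (every backdoor path blocked by {Hospital}):
  P1: open — no interior node is in the conditioning set.
  P2: blocked at collider Biomarker (neither it nor any descendant is in the conditioning set).
  P3: open — collider(s) Hospital are conditioned on (or have a conditioned descendant) and no non-collider on the path is in the set.
  P4: blocked at collider Biomarker (neither it nor any descendant is in the conditioning set).
  P5: blocked at collider Biomarker (neither it nor any descendant is in the conditioning set).
  P6: blocked at collider Biomarker (neither it nor any descendant is in the conditioning set).
{Hospital} does not satisfy the backdoor criterion.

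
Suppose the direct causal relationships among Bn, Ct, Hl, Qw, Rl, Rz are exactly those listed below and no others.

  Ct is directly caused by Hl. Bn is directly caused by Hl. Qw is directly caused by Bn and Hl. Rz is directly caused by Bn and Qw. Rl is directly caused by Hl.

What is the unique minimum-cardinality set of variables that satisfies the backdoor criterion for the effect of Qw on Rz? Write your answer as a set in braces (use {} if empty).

{Bn}

Variables eligible for adjustment (non-descendants of Qw, excluding Qw and Rz): {Bn, Ct, Hl, Rl}.
Backdoor paths from Qw to Rz:
  P1: Qw <- Hl -> Bn -> Rz
  P2: Qw <- Bn -> Rz
The empty set is not sufficient: P1 (Qw <- Hl -> Bn -> Rz) has no collider blocking it and no conditioned non-collider, so it is open.
Try {Bn}:
  P1: blocked at chain node Bn ∈ conditioning set.
  P2: blocked at fork node Bn ∈ conditioning set.
{Bn} contains no descendant of Qw and blocks every backdoor path.
No other singleton works — e.g. {Hl} leaves P2 open — so {Bn} is the unique smallest valid adjustment set.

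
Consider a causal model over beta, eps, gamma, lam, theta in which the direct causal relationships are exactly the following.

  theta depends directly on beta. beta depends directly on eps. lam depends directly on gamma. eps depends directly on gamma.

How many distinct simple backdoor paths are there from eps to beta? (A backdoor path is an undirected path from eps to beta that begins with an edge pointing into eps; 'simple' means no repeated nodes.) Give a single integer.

0

A backdoor path from eps to beta is any simple undirected path whose first edge points into eps (i.e. leaves eps via a parent).
Parents of eps: {gamma}.
No simple path from any parent of eps reaches beta without revisiting eps, so there are no backdoor paths.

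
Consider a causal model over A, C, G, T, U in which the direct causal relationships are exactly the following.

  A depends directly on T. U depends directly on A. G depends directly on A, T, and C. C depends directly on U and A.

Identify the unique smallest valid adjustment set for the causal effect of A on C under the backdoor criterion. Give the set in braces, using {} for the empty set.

Variables eligible for adjustment (non-descendants of A, excluding A and C): {T}.
Backdoor paths from A to C:
  P1: A <- T -> G <- C
Each backdoor path contains an unconditioned collider, so every path is already blocked with the empty conditioning set:
  P1: blocked at collider G (neither it nor any descendant is in the conditioning set).
The empty set is therefore the unique smallest valid set.

{}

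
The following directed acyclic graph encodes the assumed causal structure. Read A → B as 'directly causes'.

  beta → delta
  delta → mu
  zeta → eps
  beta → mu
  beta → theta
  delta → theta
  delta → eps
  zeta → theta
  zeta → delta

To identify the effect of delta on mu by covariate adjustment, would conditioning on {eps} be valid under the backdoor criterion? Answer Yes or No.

Backdoor paths from delta to mu (paths whose first edge points into delta):
  P1: delta <- zeta -> theta <- beta -> mu
  P2: delta <- beta -> mu
Condition 1 (no descendant of delta in the set): FAILS — eps is a descendant of delta.
Condition 2 (every backdoor path blocked by {eps}):
  P1: blocked at collider theta (neither it nor any descendant is in the conditioning set).
  P2: open — no interior node is in the conditioning set.
{eps} does not satisfy the backdoor criterion.

No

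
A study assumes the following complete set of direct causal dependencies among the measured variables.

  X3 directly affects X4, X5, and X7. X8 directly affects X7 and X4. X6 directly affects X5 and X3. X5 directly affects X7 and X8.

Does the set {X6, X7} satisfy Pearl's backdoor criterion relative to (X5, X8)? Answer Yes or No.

Backdoor paths from X5 to X8 (paths whose first edge points into X5):
  P1: X5 <- X6 -> X3 -> X4 <- X8
  P2: X5 <- X6 -> X3 -> X7 <- X8
  P3: X5 <- X3 -> X4 <- X8
  P4: X5 <- X3 -> X7 <- X8
Condition 1 (no descendant of X5 in the set): FAILS — X7 is a descendant of X5.
Condition 2 (every backdoor path blocked by {X6, X7}):
  P1: blocked at fork node X6 ∈ conditioning set.
  P2: blocked at fork node X6 ∈ conditioning set.
  P3: blocked at collider X4 (neither it nor any descendant is in the conditioning set).
  P4: open — collider(s) X7 are conditioned on (or have a conditioned descendant) and no non-collider on the path is in the set.
{X6, X7} does not satisfy the backdoor criterion.

No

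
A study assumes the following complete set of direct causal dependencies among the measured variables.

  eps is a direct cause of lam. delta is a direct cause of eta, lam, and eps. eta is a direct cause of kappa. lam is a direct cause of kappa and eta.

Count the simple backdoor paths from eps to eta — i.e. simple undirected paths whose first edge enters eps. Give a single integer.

A backdoor path from eps to eta is any simple undirected path whose first edge points into eps (i.e. leaves eps via a parent).
Parents of eps: {delta}.
Enumerating:
  P1: eps <- delta -> lam -> eta
  P2: eps <- delta -> lam -> kappa <- eta
  P3: eps <- delta -> eta
That exhausts the simple backdoor paths. Count: 3.

3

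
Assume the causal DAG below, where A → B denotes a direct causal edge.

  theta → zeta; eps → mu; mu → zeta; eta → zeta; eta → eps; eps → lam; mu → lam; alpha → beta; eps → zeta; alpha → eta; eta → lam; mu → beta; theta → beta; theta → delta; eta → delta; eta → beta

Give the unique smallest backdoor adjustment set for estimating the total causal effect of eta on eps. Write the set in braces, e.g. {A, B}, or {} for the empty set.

Variables eligible for adjustment (non-descendants of eta, excluding eta and eps): {alpha, theta}.
Backdoor paths from eta to eps:
  P1: eta <- alpha -> beta <- theta -> zeta <- eps
  P2: eta <- alpha -> beta <- theta -> zeta <- mu <- eps
  P3: eta <- alpha -> beta <- theta -> zeta <- mu -> lam <- eps
  P4: eta <- alpha -> beta <- mu <- eps
  P5: eta <- alpha -> beta <- mu -> zeta <- eps
  P6: eta <- alpha -> beta <- mu -> lam <- eps
Each backdoor path contains an unconditioned collider, so every path is already blocked with the empty conditioning set:
  P1: blocked at collider beta (neither it nor any descendant is in the conditioning set).
  P2: blocked at collider beta (neither it nor any descendant is in the conditioning set).
  P3: blocked at collider beta (neither it nor any descendant is in the conditioning set).
  P4: blocked at collider beta (neither it nor any descendant is in the conditioning set).
  P5: blocked at collider beta (neither it nor any descendant is in the conditioning set).
  P6: blocked at collider beta (neither it nor any descendant is in the conditioning set).
The empty set is therefore the unique smallest valid set.

{}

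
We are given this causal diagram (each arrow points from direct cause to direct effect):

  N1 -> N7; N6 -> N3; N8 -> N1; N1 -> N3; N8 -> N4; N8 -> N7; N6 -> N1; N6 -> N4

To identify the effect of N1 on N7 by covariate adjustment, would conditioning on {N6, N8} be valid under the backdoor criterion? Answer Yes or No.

Yes

Backdoor paths from N1 to N7 (paths whose first edge points into N1):
  P1: N1 <- N6 -> N4 <- N8 -> N7
  P2: N1 <- N8 -> N7
Condition 1 (no descendant of N1 in the set): holds — descendants of N1 are {N3, N7}; none are in {N6, N8}.
Condition 2 (every backdoor path blocked by {N6, N8}):
  P1: blocked at fork node N6 ∈ conditioning set.
  P2: blocked at fork node N8 ∈ conditioning set.
{N6, N8} satisfies the backdoor criterion.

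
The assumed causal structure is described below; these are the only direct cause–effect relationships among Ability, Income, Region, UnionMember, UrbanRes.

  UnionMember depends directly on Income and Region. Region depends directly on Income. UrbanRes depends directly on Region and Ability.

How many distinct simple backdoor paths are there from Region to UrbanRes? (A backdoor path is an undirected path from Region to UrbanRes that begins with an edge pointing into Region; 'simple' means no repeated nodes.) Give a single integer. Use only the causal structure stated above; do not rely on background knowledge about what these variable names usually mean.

A backdoor path from Region to UrbanRes is any simple undirected path whose first edge points into Region (i.e. leaves Region via a parent).
Parents of Region: {Income}.
No simple path from any parent of Region reaches UrbanRes without revisiting Region, so there are no backdoor paths.

0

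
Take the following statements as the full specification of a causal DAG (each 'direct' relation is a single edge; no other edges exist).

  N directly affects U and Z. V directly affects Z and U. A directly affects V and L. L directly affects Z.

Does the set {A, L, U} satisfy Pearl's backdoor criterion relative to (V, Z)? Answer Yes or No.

Backdoor paths from V to Z (paths whose first edge points into V):
  P1: V <- A -> L -> Z
Condition 1 (no descendant of V in the set): FAILS — U is a descendant of V.
Condition 2 (every backdoor path blocked by {A, L, U}):
  P1: blocked at fork node A ∈ conditioning set.
{A, L, U} does not satisfy the backdoor criterion.

No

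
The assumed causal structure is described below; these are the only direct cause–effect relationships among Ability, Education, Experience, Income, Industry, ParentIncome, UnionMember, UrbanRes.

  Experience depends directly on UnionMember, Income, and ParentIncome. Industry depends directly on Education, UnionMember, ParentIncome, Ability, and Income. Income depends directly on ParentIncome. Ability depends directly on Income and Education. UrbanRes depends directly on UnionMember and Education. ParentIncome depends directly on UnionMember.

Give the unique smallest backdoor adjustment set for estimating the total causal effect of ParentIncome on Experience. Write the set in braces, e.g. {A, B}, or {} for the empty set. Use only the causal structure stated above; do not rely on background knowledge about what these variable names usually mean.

{UnionMember}

Variables eligible for adjustment (non-descendants of ParentIncome, excluding ParentIncome and Experience): {Education, UnionMember, UrbanRes}.
Backdoor paths from ParentIncome to Experience:
  P1: ParentIncome <- UnionMember -> UrbanRes <- Education -> Ability <- Income -> Experience
  P2: ParentIncome <- UnionMember -> UrbanRes <- Education -> Ability -> Industry <- Income -> Experience
  P3: ParentIncome <- UnionMember -> UrbanRes <- Education -> Industry <- Income -> Experience
  P4: ParentIncome <- UnionMember -> UrbanRes <- Education -> Industry <- Ability <- Income -> Experience
  P5: ParentIncome <- UnionMember -> Industry <- Education -> Ability <- Income -> Experience
  P6: ParentIncome <- UnionMember -> Industry <- Income -> Experience
  P7: ParentIncome <- UnionMember -> Industry <- Ability <- Income -> Experience
  P8: ParentIncome <- UnionMember -> Experience
The empty set is not sufficient: P8 (ParentIncome <- UnionMember -> Experience) has no collider blocking it and no conditioned non-collider, so it is open.
Try {UnionMember}:
  P1: blocked at fork node UnionMember ∈ conditioning set.
  P2: blocked at fork node UnionMember ∈ conditioning set.
  P3: blocked at fork node UnionMember ∈ conditioning set.
  P4: blocked at fork node UnionMember ∈ conditioning set.
  P5: blocked at fork node UnionMember ∈ conditioning set.
  P6: blocked at fork node UnionMember ∈ conditioning set.
  P7: blocked at fork node UnionMember ∈ conditioning set.
  P8: blocked at fork node UnionMember ∈ conditioning set.
{UnionMember} contains no descendant of ParentIncome and blocks every backdoor path.
No other singleton works — e.g. {Education} leaves P8 open — so {UnionMember} is the unique smallest valid adjustment set.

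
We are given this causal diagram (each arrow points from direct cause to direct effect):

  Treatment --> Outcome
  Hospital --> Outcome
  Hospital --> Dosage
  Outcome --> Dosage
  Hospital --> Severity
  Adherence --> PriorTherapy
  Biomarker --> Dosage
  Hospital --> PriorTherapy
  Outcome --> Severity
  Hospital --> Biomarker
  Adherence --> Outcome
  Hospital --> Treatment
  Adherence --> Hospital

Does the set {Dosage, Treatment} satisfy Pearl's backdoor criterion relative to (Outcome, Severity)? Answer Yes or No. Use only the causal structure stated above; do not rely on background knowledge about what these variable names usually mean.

Backdoor paths from Outcome to Severity (paths whose first edge points into Outcome):
  P1: Outcome <- Adherence -> Hospital -> Severity
  P2: Outcome <- Adherence -> PriorTherapy <- Hospital -> Severity
  P3: Outcome <- Hospital -> Severity
  P4: Outcome <- Treatment <- Hospital -> Severity
Condition 1 (no descendant of Outcome in the set): FAILS — Dosage is a descendant of Outcome.
Condition 2 (every backdoor path blocked by {Dosage, Treatment}):
  P1: open — no interior node is in the conditioning set.
  P2: blocked at collider PriorTherapy (neither it nor any descendant is in the conditioning set).
  P3: open — no interior node is in the conditioning set.
  P4: blocked at chain node Treatment ∈ conditioning set.
{Dosage, Treatment} does not satisfy the backdoor criterion.

No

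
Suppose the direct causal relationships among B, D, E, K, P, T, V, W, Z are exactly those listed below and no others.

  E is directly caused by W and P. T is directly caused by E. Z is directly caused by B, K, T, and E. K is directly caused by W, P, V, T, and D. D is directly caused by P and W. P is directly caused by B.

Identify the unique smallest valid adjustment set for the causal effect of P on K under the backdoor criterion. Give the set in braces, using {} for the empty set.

Variables eligible for adjustment (non-descendants of P, excluding P and K): {B, V, W}.
Backdoor paths from P to K:
  P1: P <- B -> Z <- E <- W -> D -> K
  P2: P <- B -> Z <- E <- W -> K
  P3: P <- B -> Z <- E -> T -> K
  P4: P <- B -> Z <- T <- E <- W -> D -> K
  P5: P <- B -> Z <- T <- E <- W -> K
  P6: P <- B -> Z <- T -> K
  P7: P <- B -> Z <- K
Each backdoor path contains an unconditioned collider, so every path is already blocked with the empty conditioning set:
  P1: blocked at collider Z (neither it nor any descendant is in the conditioning set).
  P2: blocked at collider Z (neither it nor any descendant is in the conditioning set).
  P3: blocked at collider Z (neither it nor any descendant is in the conditioning set).
  P4: blocked at collider Z (neither it nor any descendant is in the conditioning set).
  P5: blocked at collider Z (neither it nor any descendant is in the conditioning set).
  P6: blocked at collider Z (neither it nor any descendant is in the conditioning set).
  P7: blocked at collider Z (neither it nor any descendant is in the conditioning set).
The empty set is therefore the unique smallest valid set.

{}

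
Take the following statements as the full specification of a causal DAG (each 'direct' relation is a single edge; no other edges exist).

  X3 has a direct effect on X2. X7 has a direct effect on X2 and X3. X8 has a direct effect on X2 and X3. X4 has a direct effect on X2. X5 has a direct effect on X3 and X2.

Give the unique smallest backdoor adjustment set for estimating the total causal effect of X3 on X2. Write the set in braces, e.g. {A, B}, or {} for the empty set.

{X5, X7, X8}

Variables eligible for adjustment (non-descendants of X3, excluding X3 and X2): {X4, X5, X7, X8}.
Backdoor paths from X3 to X2:
  P1: X3 <- X5 -> X2
  P2: X3 <- X8 -> X2
  P3: X3 <- X7 -> X2
The empty set is not sufficient: P1 (X3 <- X5 -> X2) has no collider blocking it and no conditioned non-collider, so it is open.
Try {X5, X7, X8}:
  P1: blocked at fork node X5 ∈ conditioning set.
  P2: blocked at fork node X8 ∈ conditioning set.
  P3: blocked at fork node X7 ∈ conditioning set.
{X5, X7, X8} contains no descendant of X3 and blocks every backdoor path.
Every element of {X5, X7, X8} is needed (dropping X5 leaves P1 open; dropping X7 leaves P3 open; dropping X8 leaves P2 open), so no proper subset is valid.
Among all size-3 subsets of the eligible variables, only {X5, X7, X8} blocks every backdoor path, so it is the unique smallest valid adjustment set.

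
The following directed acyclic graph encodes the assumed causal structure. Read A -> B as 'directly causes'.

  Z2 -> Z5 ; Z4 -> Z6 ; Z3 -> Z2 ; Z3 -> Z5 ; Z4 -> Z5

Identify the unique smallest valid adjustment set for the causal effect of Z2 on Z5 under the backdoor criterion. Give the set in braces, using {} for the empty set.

{Z3}

Variables eligible for adjustment (non-descendants of Z2, excluding Z2 and Z5): {Z3, Z4, Z6}.
Backdoor paths from Z2 to Z5:
  P1: Z2 <- Z3 -> Z5
The empty set is not sufficient: P1 (Z2 <- Z3 -> Z5) has no collider blocking it and no conditioned non-collider, so it is open.
Try {Z3}:
  P1: blocked at fork node Z3 ∈ conditioning set.
{Z3} contains no descendant of Z2 and blocks every backdoor path.
No other singleton works — e.g. {Z4} leaves P1 open — so {Z3} is the unique smallest valid adjustment set.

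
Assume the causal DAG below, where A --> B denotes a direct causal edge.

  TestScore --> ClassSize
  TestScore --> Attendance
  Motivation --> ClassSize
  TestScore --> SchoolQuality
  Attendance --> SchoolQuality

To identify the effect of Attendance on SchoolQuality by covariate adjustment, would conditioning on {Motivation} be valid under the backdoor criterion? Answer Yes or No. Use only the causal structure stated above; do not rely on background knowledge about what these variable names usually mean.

No

Backdoor paths from Attendance to SchoolQuality (paths whose first edge points into Attendance):
  P1: Attendance <- TestScore -> SchoolQuality
Condition 1 (no descendant of Attendance in the set): holds — descendants of Attendance are {SchoolQuality}; none are in {Motivation}.
Condition 2 (every backdoor path blocked by {Motivation}):
  P1: open — no interior node is in the conditioning set.
{Motivation} does not satisfy the backdoor criterion.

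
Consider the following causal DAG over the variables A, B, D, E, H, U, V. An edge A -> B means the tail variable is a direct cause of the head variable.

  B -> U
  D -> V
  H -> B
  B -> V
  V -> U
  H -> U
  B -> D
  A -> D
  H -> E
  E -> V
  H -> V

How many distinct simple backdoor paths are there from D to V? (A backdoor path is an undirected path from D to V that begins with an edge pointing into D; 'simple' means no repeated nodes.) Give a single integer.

7

A backdoor path from D to V is any simple undirected path whose first edge points into D (i.e. leaves D via a parent).
Parents of D: {A, B}.
Enumerating:
  P1: D <- B <- H -> E -> V
  P2: D <- B <- H -> V
  P3: D <- B <- H -> U <- V
  P4: D <- B -> V
  P5: D <- B -> U <- H -> E -> V
  P6: D <- B -> U <- H -> V
  P7: D <- B -> U <- V
That exhausts the simple backdoor paths. Count: 7.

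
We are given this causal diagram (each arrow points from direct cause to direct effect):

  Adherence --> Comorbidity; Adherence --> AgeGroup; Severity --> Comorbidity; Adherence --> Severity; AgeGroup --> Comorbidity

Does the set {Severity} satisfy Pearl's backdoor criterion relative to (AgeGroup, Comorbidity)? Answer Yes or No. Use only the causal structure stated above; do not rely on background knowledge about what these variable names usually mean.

No

Backdoor paths from AgeGroup to Comorbidity (paths whose first edge points into AgeGroup):
  P1: AgeGroup <- Adherence -> Severity -> Comorbidity
  P2: AgeGroup <- Adherence -> Comorbidity
Condition 1 (no descendant of AgeGroup in the set): holds — descendants of AgeGroup are {Comorbidity}; none are in {Severity}.
Condition 2 (every backdoor path blocked by {Severity}):
  P1: blocked at chain node Severity ∈ conditioning set.
  P2: open — no interior node is in the conditioning set.
{Severity} does not satisfy the backdoor criterion.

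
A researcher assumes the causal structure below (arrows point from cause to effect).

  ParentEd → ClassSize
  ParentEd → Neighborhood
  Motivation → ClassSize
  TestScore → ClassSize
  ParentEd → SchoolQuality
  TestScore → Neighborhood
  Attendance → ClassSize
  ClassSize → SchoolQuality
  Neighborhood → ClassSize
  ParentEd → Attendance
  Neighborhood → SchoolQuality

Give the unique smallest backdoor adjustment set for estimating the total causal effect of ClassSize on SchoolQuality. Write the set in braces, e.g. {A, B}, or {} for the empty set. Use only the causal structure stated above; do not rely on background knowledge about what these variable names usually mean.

Variables eligible for adjustment (non-descendants of ClassSize, excluding ClassSize and SchoolQuality): {Attendance, Motivation, Neighborhood, ParentEd, TestScore}.
Backdoor paths from ClassSize to SchoolQuality:
  P1: ClassSize <- TestScore -> Neighborhood <- ParentEd -> SchoolQuality
  P2: ClassSize <- TestScore -> Neighborhood -> SchoolQuality
  P3: ClassSize <- ParentEd -> Neighborhood -> SchoolQuality
  P4: ClassSize <- ParentEd -> SchoolQuality
  P5: ClassSize <- Attendance <- ParentEd -> Neighborhood -> SchoolQuality
  P6: ClassSize <- Attendance <- ParentEd -> SchoolQuality
  P7: ClassSize <- Neighborhood <- ParentEd -> SchoolQuality
  P8: ClassSize <- Neighborhood -> SchoolQuality
The empty set is not sufficient: P2 (ClassSize <- TestScore -> Neighborhood -> SchoolQuality) has no collider blocking it and no conditioned non-collider, so it is open.
Try {Neighborhood, ParentEd}:
  P1: blocked at fork node ParentEd ∈ conditioning set.
  P2: blocked at chain node Neighborhood ∈ conditioning set.
  P3: blocked at fork node ParentEd ∈ conditioning set.
  P4: blocked at fork node ParentEd ∈ conditioning set.
  P5: blocked at fork node ParentEd ∈ conditioning set.
  P6: blocked at fork node ParentEd ∈ conditioning set.
  P7: blocked at chain node Neighborhood ∈ conditioning set.
  P8: blocked at fork node Neighborhood ∈ conditioning set.
{Neighborhood, ParentEd} contains no descendant of ClassSize and blocks every backdoor path.
Every element of {Neighborhood, ParentEd} is needed (dropping Neighborhood leaves P2 open; dropping ParentEd leaves P1 open), so no proper subset is valid.
Among all size-2 subsets of the eligible variables, only {Neighborhood, ParentEd} blocks every backdoor path, so it is the unique smallest valid adjustment set.

{Neighborhood, ParentEd}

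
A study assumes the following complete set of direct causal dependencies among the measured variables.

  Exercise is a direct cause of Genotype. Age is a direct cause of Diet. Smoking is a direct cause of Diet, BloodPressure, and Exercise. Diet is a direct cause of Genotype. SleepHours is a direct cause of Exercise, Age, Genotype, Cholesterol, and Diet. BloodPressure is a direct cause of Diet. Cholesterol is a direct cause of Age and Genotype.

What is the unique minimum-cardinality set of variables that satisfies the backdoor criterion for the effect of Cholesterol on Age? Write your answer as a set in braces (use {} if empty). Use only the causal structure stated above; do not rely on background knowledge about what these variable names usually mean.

Variables eligible for adjustment (non-descendants of Cholesterol, excluding Cholesterol and Age): {BloodPressure, Exercise, SleepHours, Smoking}.
Backdoor paths from Cholesterol to Age:
  P1: Cholesterol <- SleepHours -> Age
  P2: Cholesterol <- SleepHours -> Exercise <- Smoking -> BloodPressure -> Diet <- Age
  P3: Cholesterol <- SleepHours -> Exercise <- Smoking -> Diet <- Age
  P4: Cholesterol <- SleepHours -> Exercise -> Genotype <- Diet <- Age
  P5: Cholesterol <- SleepHours -> Diet <- Age
  P6: Cholesterol <- SleepHours -> Genotype <- Exercise <- Smoking -> BloodPressure -> Diet <- Age
  P7: Cholesterol <- SleepHours -> Genotype <- Exercise <- Smoking -> Diet <- Age
  P8: Cholesterol <- SleepHours -> Genotype <- Diet <- Age
The empty set is not sufficient: P1 (Cholesterol <- SleepHours -> Age) has no collider blocking it and no conditioned non-collider, so it is open.
Try {SleepHours}:
  P1: blocked at fork node SleepHours ∈ conditioning set.
  P2: blocked at fork node SleepHours ∈ conditioning set.
  P3: blocked at fork node SleepHours ∈ conditioning set.
  P4: blocked at fork node SleepHours ∈ conditioning set.
  P5: blocked at fork node SleepHours ∈ conditioning set.
  P6: blocked at fork node SleepHours ∈ conditioning set.
  P7: blocked at fork node SleepHours ∈ conditioning set.
  P8: blocked at fork node SleepHours ∈ conditioning set.
{SleepHours} contains no descendant of Cholesterol and blocks every backdoor path.
No other singleton works — e.g. {Smoking} leaves P1 open — so {SleepHours} is the unique smallest valid adjustment set.

{SleepHours}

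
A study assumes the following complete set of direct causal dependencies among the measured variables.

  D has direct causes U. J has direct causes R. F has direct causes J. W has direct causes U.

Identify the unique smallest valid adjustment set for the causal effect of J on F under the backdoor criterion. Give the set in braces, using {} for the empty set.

{}

Variables eligible for adjustment (non-descendants of J, excluding J and F): {D, R, U, W}.
Backdoor paths from J to F:
  (none)
With no backdoor paths the empty set already satisfies the criterion, and it is trivially minimal.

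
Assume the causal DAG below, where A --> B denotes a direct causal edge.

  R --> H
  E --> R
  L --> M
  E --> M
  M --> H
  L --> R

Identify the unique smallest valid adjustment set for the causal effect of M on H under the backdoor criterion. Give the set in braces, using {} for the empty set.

Variables eligible for adjustment (non-descendants of M, excluding M and H): {E, L, R}.
Backdoor paths from M to H:
  P1: M <- E -> R -> H
  P2: M <- L -> R -> H
The empty set is not sufficient: P1 (M <- E -> R -> H) has no collider blocking it and no conditioned non-collider, so it is open.
Try {R}:
  P1: blocked at chain node R ∈ conditioning set.
  P2: blocked at chain node R ∈ conditioning set.
{R} contains no descendant of M and blocks every backdoor path.
No other singleton works — e.g. {E} leaves P2 open — so {R} is the unique smallest valid adjustment set.

{R}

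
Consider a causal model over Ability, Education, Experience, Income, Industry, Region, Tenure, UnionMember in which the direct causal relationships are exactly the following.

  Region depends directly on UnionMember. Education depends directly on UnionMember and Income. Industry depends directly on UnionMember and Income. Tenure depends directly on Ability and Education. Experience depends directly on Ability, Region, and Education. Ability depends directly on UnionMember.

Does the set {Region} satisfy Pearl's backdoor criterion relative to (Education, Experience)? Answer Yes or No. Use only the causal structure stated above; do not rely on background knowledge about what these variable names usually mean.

Backdoor paths from Education to Experience (paths whose first edge points into Education):
  P1: Education <- UnionMember -> Ability -> Experience
  P2: Education <- UnionMember -> Region -> Experience
  P3: Education <- Income -> Industry <- UnionMember -> Ability -> Experience
  P4: Education <- Income -> Industry <- UnionMember -> Region -> Experience
Condition 1 (no descendant of Education in the set): holds — descendants of Education are {Experience, Tenure}; none are in {Region}.
Condition 2 (every backdoor path blocked by {Region}):
  P1: open — no interior node is in the conditioning set.
  P2: blocked at chain node Region ∈ conditioning set.
  P3: blocked at collider Industry (neither it nor any descendant is in the conditioning set).
  P4: blocked at collider Industry (neither it nor any descendant is in the conditioning set).
{Region} does not satisfy the backdoor criterion.

No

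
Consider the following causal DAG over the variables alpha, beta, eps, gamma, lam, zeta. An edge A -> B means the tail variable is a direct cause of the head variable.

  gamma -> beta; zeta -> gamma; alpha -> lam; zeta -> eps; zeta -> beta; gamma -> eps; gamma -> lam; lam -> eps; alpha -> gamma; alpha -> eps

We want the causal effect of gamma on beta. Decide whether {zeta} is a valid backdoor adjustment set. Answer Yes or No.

Backdoor paths from gamma to beta (paths whose first edge points into gamma):
  P1: gamma <- alpha -> lam -> eps <- zeta -> beta
  P2: gamma <- alpha -> eps <- zeta -> beta
  P3: gamma <- zeta -> beta
Condition 1 (no descendant of gamma in the set): holds — descendants of gamma are {beta, eps, lam}; none are in {zeta}.
Condition 2 (every backdoor path blocked by {zeta}):
  P1: blocked at collider eps (neither it nor any descendant is in the conditioning set).
  P2: blocked at collider eps (neither it nor any descendant is in the conditioning set).
  P3: blocked at fork node zeta ∈ conditioning set.
{zeta} satisfies the backdoor criterion.

Yes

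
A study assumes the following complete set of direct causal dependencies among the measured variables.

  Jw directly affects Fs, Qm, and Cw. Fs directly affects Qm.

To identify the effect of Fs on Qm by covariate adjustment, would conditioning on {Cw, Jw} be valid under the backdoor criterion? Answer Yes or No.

Backdoor paths from Fs to Qm (paths whose first edge points into Fs):
  P1: Fs <- Jw -> Qm
Condition 1 (no descendant of Fs in the set): holds — descendants of Fs are {Qm}; none are in {Cw, Jw}.
Condition 2 (every backdoor path blocked by {Cw, Jw}):
  P1: blocked at fork node Jw ∈ conditioning set.
{Cw, Jw} satisfies the backdoor criterion.

Yes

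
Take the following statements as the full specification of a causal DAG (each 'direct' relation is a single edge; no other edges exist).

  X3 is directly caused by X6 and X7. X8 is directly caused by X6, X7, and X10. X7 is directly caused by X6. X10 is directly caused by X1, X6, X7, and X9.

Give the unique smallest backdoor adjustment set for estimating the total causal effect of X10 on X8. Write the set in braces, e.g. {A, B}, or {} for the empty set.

Variables eligible for adjustment (non-descendants of X10, excluding X10 and X8): {X1, X3, X6, X7, X9}.
Backdoor paths from X10 to X8:
  P1: X10 <- X6 -> X7 -> X8
  P2: X10 <- X6 -> X8
  P3: X10 <- X6 -> X3 <- X7 -> X8
  P4: X10 <- X7 <- X6 -> X8
  P5: X10 <- X7 -> X8
  P6: X10 <- X7 -> X3 <- X6 -> X8
The empty set is not sufficient: P1 (X10 <- X6 -> X7 -> X8) has no collider blocking it and no conditioned non-collider, so it is open.
Try {X6, X7}:
  P1: blocked at fork node X6 ∈ conditioning set.
  P2: blocked at fork node X6 ∈ conditioning set.
  P3: blocked at fork node X6 ∈ conditioning set.
  P4: blocked at chain node X7 ∈ conditioning set.
  P5: blocked at fork node X7 ∈ conditioning set.
  P6: blocked at fork node X7 ∈ conditioning set.
{X6, X7} contains no descendant of X10 and blocks every backdoor path.
Every element of {X6, X7} is needed (dropping X6 leaves P2 open; dropping X7 leaves P5 open), so no proper subset is valid.
Among all size-2 subsets of the eligible variables, only {X6, X7} blocks every backdoor path, so it is the unique smallest valid adjustment set.

{X6, X7}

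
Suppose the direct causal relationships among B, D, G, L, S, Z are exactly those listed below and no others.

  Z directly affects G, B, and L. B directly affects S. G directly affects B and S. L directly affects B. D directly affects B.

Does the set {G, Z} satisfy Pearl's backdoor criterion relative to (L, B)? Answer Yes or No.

Backdoor paths from L to B (paths whose first edge points into L):
  P1: L <- Z -> G -> B
  P2: L <- Z -> G -> S <- B
  P3: L <- Z -> B
Condition 1 (no descendant of L in the set): holds — descendants of L are {B, S}; none are in {G, Z}.
Condition 2 (every backdoor path blocked by {G, Z}):
  P1: blocked at fork node Z ∈ conditioning set.
  P2: blocked at fork node Z ∈ conditioning set.
  P3: blocked at fork node Z ∈ conditioning set.
{G, Z} satisfies the backdoor criterion.

Yes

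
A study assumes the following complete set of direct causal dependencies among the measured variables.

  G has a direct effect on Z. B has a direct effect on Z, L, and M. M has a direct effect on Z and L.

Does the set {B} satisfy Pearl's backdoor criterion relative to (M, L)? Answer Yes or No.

Yes

Backdoor paths from M to L (paths whose first edge points into M):
  P1: M <- B -> L
Condition 1 (no descendant of M in the set): holds — descendants of M are {L, Z}; none are in {B}.
Condition 2 (every backdoor path blocked by {B}):
  P1: blocked at fork node B ∈ conditioning set.
{B} satisfies the backdoor criterion.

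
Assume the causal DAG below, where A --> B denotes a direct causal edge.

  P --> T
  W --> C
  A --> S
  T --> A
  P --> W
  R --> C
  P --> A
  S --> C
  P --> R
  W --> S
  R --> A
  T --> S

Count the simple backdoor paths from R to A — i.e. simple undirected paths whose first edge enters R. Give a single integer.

A backdoor path from R to A is any simple undirected path whose first edge points into R (i.e. leaves R via a parent).
Parents of R: {P}.
Enumerating:
  P1: R <- P -> T -> A
  P2: R <- P -> T -> S <- A
  P3: R <- P -> A
  P4: R <- P -> W -> S <- T -> A
  P5: R <- P -> W -> S <- A
  P6: R <- P -> W -> C <- S <- T -> A
  P7: R <- P -> W -> C <- S <- A
That exhausts the simple backdoor paths. Count: 7.

7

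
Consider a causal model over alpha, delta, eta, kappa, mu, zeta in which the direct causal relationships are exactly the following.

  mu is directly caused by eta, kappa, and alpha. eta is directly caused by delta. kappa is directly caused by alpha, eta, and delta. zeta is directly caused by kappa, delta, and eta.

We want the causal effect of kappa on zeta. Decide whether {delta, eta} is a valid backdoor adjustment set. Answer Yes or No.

Backdoor paths from kappa to zeta (paths whose first edge points into kappa):
  P1: kappa <- delta -> eta -> zeta
  P2: kappa <- delta -> zeta
  P3: kappa <- eta <- delta -> zeta
  P4: kappa <- eta -> zeta
  P5: kappa <- alpha -> mu <- eta <- delta -> zeta
  P6: kappa <- alpha -> mu <- eta -> zeta
Condition 1 (no descendant of kappa in the set): holds — descendants of kappa are {mu, zeta}; none are in {delta, eta}.
Condition 2 (every backdoor path blocked by {delta, eta}):
  P1: blocked at fork node delta ∈ conditioning set.
  P2: blocked at fork node delta ∈ conditioning set.
  P3: blocked at chain node eta ∈ conditioning set.
  P4: blocked at fork node eta ∈ conditioning set.
  P5: blocked at collider mu (neither it nor any descendant is in the conditioning set).
  P6: blocked at collider mu (neither it nor any descendant is in the conditioning set).
{delta, eta} satisfies the backdoor criterion.

Yes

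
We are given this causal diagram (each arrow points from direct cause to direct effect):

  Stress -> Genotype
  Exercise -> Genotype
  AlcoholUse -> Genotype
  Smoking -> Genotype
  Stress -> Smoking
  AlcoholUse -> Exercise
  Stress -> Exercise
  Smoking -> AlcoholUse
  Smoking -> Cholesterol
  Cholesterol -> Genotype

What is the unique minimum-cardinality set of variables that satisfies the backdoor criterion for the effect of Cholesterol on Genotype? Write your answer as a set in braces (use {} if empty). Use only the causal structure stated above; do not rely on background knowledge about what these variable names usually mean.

{Smoking}

Variables eligible for adjustment (non-descendants of Cholesterol, excluding Cholesterol and Genotype): {AlcoholUse, Exercise, Smoking, Stress}.
Backdoor paths from Cholesterol to Genotype:
  P1: Cholesterol <- Smoking <- Stress -> Exercise <- AlcoholUse -> Genotype
  P2: Cholesterol <- Smoking <- Stress -> Exercise -> Genotype
  P3: Cholesterol <- Smoking <- Stress -> Genotype
  P4: Cholesterol <- Smoking -> AlcoholUse -> Exercise <- Stress -> Genotype
  P5: Cholesterol <- Smoking -> AlcoholUse -> Exercise -> Genotype
  P6: Cholesterol <- Smoking -> AlcoholUse -> Genotype
  P7: Cholesterol <- Smoking -> Genotype
The empty set is not sufficient: P2 (Cholesterol <- Smoking <- Stress -> Exercise -> Genotype) has no collider blocking it and no conditioned non-collider, so it is open.
Try {Smoking}:
  P1: blocked at chain node Smoking ∈ conditioning set.
  P2: blocked at chain node Smoking ∈ conditioning set.
  P3: blocked at chain node Smoking ∈ conditioning set.
  P4: blocked at fork node Smoking ∈ conditioning set.
  P5: blocked at fork node Smoking ∈ conditioning set.
  P6: blocked at fork node Smoking ∈ conditioning set.
  P7: blocked at fork node Smoking ∈ conditioning set.
{Smoking} contains no descendant of Cholesterol and blocks every backdoor path.
No other singleton works — e.g. {Stress} leaves P5 open — so {Smoking} is the unique smallest valid adjustment set.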